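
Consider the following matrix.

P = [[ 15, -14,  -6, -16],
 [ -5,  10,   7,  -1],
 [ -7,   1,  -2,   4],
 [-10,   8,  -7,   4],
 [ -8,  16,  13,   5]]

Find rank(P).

Row reduce to echelon form.
R2 ← R2 + (1/3)·R1: [0, 16/3, 5, -19/3]
R3 ← R3 + (7/15)·R1: [0, -83/15, -24/5, -52/15]
R4 ← R4 + (2/3)·R1: [0, -4/3, -11, -20/3]
R5 ← R5 + (8/15)·R1: [0, 128/15, 49/5, -53/15]
R3 ← R3 + (83/80)·R2: [0, 0, 31/80, -803/80]
R4 ← R4 + (1/4)·R2: [0, 0, -39/4, -33/4]
R5 ← R5 − (8/5)·R2: [0, 0, 9/5, 33/5]
R4 ← R4 + (780/31)·R3: [0, 0, 0, -8085/31]
R5 ← R5 − (144/31)·R3: [0, 0, 0, 1650/31]
R5 ← R5 + (10/49)·R4: [0, 0, 0, 0]
Echelon form has 4 nonzero rows, so rank(P) = 4.

4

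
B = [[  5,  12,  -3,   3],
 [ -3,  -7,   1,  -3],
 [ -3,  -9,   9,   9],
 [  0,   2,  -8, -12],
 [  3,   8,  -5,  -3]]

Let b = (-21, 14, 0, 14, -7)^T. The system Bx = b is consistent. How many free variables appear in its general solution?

Row reduce the augmented matrix [B | b].
R2 ← R2 + (3/5)·R1: [0, 1/5, -4/5, -6/5, 7/5]
R3 ← R3 + (3/5)·R1: [0, -9/5, 36/5, 54/5, -63/5]
R5 ← R5 − (3/5)·R1: [0, 4/5, -16/5, -24/5, 28/5]
R3 ← R3 + (9)·R2: [0, 0, 0, 0, 0]
R4 ← R4 − (10)·R2: [0, 0, 0, 0, 0]
R5 ← R5 − (4)·R2: [0, 0, 0, 0, 0]
The echelon form has 2 nonzero rows, and every pivot lies in the first 4 columns, so rank(B) = rank([B|b]) = 2.
The system is consistent.
Free variables = (unknowns) − (rank) = 4 − 2 = 2.

2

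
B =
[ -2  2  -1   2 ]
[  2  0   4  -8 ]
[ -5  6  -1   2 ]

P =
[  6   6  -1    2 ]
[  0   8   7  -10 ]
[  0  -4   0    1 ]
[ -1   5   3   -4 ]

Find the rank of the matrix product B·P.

2

First compute BP:
[[-14,  18,  22, -33],
 [ 20, -44, -26,  40],
 [-32,  32,  53, -79]]
Now row reduce the product.
R2 ← R2 + (10/7)·R1: [0, -128/7, 38/7, -50/7]
R3 ← R3 − (16/7)·R1: [0, -64/7, 19/7, -25/7]
R3 ← R3 − (1/2)·R2: [0, 0, 0, 0]
2 nonzero rows, so rank(BP) = 2.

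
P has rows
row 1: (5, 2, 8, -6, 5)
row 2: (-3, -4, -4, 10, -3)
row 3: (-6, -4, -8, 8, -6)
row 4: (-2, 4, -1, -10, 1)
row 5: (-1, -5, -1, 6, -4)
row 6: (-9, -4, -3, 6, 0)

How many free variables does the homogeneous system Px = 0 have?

Row reduce to echelon form.
R2 ← R2 + (3/5)·R1: [0, -14/5, 4/5, 32/5, 0]
R3 ← R3 + (6/5)·R1: [0, -8/5, 8/5, 4/5, 0]
R4 ← R4 + (2/5)·R1: [0, 24/5, 11/5, -62/5, 3]
R5 ← R5 + (1/5)·R1: [0, -23/5, 3/5, 24/5, -3]
R6 ← R6 + (9/5)·R1: [0, -2/5, 57/5, -24/5, 9]
R3 ← R3 − (4/7)·R2: [0, 0, 8/7, -20/7, 0]
R4 ← R4 + (12/7)·R2: [0, 0, 25/7, -10/7, 3]
R5 ← R5 − (23/14)·R2: [0, 0, -5/7, -40/7, -3]
R6 ← R6 − (1/7)·R2: [0, 0, 79/7, -40/7, 9]
R4 ← R4 − (25/8)·R3: [0, 0, 0, 15/2, 3]
R5 ← R5 + (5/8)·R3: [0, 0, 0, -15/2, -3]
R6 ← R6 − (79/8)·R3: [0, 0, 0, 45/2, 9]
R5 ← R5 + R4: [0, 0, 0, 0, 0]
R6 ← R6 − (3)·R4: [0, 0, 0, 0, 0]
4 nonzero rows, so rank(P) = 4.
P has 5 columns; by rank–nullity, nullity = 5 − 4 = 1.

1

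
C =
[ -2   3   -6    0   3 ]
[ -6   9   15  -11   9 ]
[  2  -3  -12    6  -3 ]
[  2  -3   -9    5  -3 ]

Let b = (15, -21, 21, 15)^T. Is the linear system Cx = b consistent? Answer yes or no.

Row reduce the augmented matrix [C | b].
R2 ← R2 − (3)·R1: [0, 0, 33, -11, 0, -66]
R3 ← R3 + R1: [0, 0, -18, 6, 0, 36]
R4 ← R4 + R1: [0, 0, -15, 5, 0, 30]
R3 ← R3 + (6/11)·R2: [0, 0, 0, 0, 0, 0]
R4 ← R4 + (5/11)·R2: [0, 0, 0, 0, 0, 0]
The echelon form has 2 nonzero rows, and every pivot lies in the first 5 columns, so rank(C) = rank([C|b]) = 2.
The system is consistent.

yes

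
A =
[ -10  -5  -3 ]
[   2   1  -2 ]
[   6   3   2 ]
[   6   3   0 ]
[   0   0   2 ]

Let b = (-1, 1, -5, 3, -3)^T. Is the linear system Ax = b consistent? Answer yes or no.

Row reduce the augmented matrix [A | b].
R2 ← R2 + (1/5)·R1: [0, 0, -13/5, 4/5]
R3 ← R3 + (3/5)·R1: [0, 0, 1/5, -28/5]
R4 ← R4 + (3/5)·R1: [0, 0, -9/5, 12/5]
R3 ← R3 + (1/13)·R2: [0, 0, 0, -72/13]
R4 ← R4 − (9/13)·R2: [0, 0, 0, 24/13]
R5 ← R5 + (10/13)·R2: [0, 0, 0, -31/13]
R4 ← R4 + (1/3)·R3: [0, 0, 0, 0]
R5 ← R5 − (31/72)·R3: [0, 0, 0, 0]
The echelon form has 3 nonzero rows; the last pivot sits in the augmented column, so rank(A) = 2 but rank([A|b]) = 3.
Since the ranks differ, the system is inconsistent.

no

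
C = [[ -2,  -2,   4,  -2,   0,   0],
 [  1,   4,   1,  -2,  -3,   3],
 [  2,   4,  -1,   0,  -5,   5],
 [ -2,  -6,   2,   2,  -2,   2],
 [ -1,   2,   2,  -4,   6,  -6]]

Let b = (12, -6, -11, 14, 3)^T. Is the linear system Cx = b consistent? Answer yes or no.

yes

Row reduce the augmented matrix [C | b].
R2 ← R2 + (1/2)·R1: [0, 3, 3, -3, -3, 3, 0]
R3 ← R3 + R1: [0, 2, 3, -2, -5, 5, 1]
R4 ← R4 − R1: [0, -4, -2, 4, -2, 2, 2]
R5 ← R5 − (1/2)·R1: [0, 3, 0, -3, 6, -6, -3]
R3 ← R3 − (2/3)·R2: [0, 0, 1, 0, -3, 3, 1]
R4 ← R4 + (4/3)·R2: [0, 0, 2, 0, -6, 6, 2]
R5 ← R5 − R2: [0, 0, -3, 0, 9, -9, -3]
R4 ← R4 − (2)·R3: [0, 0, 0, 0, 0, 0, 0]
R5 ← R5 + (3)·R3: [0, 0, 0, 0, 0, 0, 0]
The echelon form has 3 nonzero rows, and every pivot lies in the first 6 columns, so rank(C) = rank([C|b]) = 3.
The system is consistent.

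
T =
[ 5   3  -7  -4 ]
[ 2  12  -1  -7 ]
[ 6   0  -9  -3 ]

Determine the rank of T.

Row reduce to echelon form.
R2 ← R2 − (2/5)·R1: [0, 54/5, 9/5, -27/5]
R3 ← R3 − (6/5)·R1: [0, -18/5, -3/5, 9/5]
R3 ← R3 + (1/3)·R2: [0, 0, 0, 0]
Echelon form has 2 nonzero rows, so rank(T) = 2.

2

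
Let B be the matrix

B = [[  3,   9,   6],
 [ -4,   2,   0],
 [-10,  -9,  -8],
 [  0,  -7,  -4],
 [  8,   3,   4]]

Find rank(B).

Row reduce to echelon form.
R2 ← R2 + (4/3)·R1: [0, 14, 8]
R3 ← R3 + (10/3)·R1: [0, 21, 12]
R5 ← R5 − (8/3)·R1: [0, -21, -12]
R3 ← R3 − (3/2)·R2: [0, 0, 0]
R4 ← R4 + (1/2)·R2: [0, 0, 0]
R5 ← R5 + (3/2)·R2: [0, 0, 0]
Echelon form has 2 nonzero rows, so rank(B) = 2.

2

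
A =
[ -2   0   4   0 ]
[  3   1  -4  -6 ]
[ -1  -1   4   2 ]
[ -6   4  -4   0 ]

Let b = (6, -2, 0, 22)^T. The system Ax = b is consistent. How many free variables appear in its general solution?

Row reduce the augmented matrix [A | b].
R2 ← R2 + (3/2)·R1: [0, 1, 2, -6, 7]
R3 ← R3 − (1/2)·R1: [0, -1, 2, 2, -3]
R4 ← R4 − (3)·R1: [0, 4, -16, 0, 4]
R3 ← R3 + R2: [0, 0, 4, -4, 4]
R4 ← R4 − (4)·R2: [0, 0, -24, 24, -24]
R4 ← R4 + (6)·R3: [0, 0, 0, 0, 0]
The echelon form has 3 nonzero rows, and every pivot lies in the first 4 columns, so rank(A) = rank([A|b]) = 3.
The system is consistent.
Free variables = (unknowns) − (rank) = 4 − 3 = 1.

1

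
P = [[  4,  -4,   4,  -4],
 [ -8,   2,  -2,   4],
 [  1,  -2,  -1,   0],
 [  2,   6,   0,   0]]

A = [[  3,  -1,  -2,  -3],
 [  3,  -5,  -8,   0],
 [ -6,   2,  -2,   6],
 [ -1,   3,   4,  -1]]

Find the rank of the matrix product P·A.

3

First compute PA:
[[-20,  12,   0,  16],
 [-10,   6,  20,   8],
 [  3,   7,  16,  -9],
 [ 24, -32, -52,  -6]]
Now row reduce the product.
R2 ← R2 − (1/2)·R1: [0, 0, 20, 0]
R3 ← R3 + (3/20)·R1: [0, 44/5, 16, -33/5]
R4 ← R4 + (6/5)·R1: [0, -88/5, -52, 66/5]
Swap R2 ↔ R3
R4 ← R4 + (2)·R2: [0, 0, -20, 0]
R4 ← R4 + R3: [0, 0, 0, 0]
3 nonzero rows, so rank(PA) = 3.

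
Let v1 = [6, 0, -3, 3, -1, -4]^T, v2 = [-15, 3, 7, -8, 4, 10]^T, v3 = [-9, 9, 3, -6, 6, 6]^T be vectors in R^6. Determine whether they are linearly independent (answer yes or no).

no

Form the matrix with these vectors as rows and row reduce.
R2 ← R2 + (5/2)·R1: [0, 3, -1/2, -1/2, 3/2, 0]
R3 ← R3 + (3/2)·R1: [0, 9, -3/2, -3/2, 9/2, 0]
R3 ← R3 − (3)·R2: [0, 0, 0, 0, 0, 0]
2 nonzero rows, so the 3 vectors span a space of dimension 2.
Since 2 < 3, the vectors are linearly dependent.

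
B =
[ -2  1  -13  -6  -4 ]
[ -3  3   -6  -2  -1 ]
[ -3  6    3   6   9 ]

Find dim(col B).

3

Row reduce to echelon form.
R2 ← R2 − (3/2)·R1: [0, 3/2, 27/2, 7, 5]
R3 ← R3 − (3/2)·R1: [0, 9/2, 45/2, 15, 15]
R3 ← R3 − (3)·R2: [0, 0, -18, -6, 0]
Echelon form has 3 nonzero rows, so rank(B) = 3.
The column space has dimension equal to the rank: 3.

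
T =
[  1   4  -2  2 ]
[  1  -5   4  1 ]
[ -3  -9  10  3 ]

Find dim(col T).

Row reduce to echelon form.
R2 ← R2 − R1: [0, -9, 6, -1]
R3 ← R3 + (3)·R1: [0, 3, 4, 9]
R3 ← R3 + (1/3)·R2: [0, 0, 6, 26/3]
Echelon form has 3 nonzero rows, so rank(T) = 3.
The column space has dimension equal to the rank: 3.

3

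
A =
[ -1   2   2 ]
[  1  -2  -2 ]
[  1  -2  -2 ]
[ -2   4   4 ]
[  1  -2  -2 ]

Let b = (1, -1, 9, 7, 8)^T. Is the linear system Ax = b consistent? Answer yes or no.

no

Row reduce the augmented matrix [A | b].
R2 ← R2 + R1: [0, 0, 0, 0]
R3 ← R3 + R1: [0, 0, 0, 10]
R4 ← R4 − (2)·R1: [0, 0, 0, 5]
R5 ← R5 + R1: [0, 0, 0, 9]
Swap R2 ↔ R3
R4 ← R4 − (1/2)·R2: [0, 0, 0, 0]
R5 ← R5 − (9/10)·R2: [0, 0, 0, 0]
The echelon form has 2 nonzero rows; the last pivot sits in the augmented column, so rank(A) = 1 but rank([A|b]) = 2.
Since the ranks differ, the system is inconsistent.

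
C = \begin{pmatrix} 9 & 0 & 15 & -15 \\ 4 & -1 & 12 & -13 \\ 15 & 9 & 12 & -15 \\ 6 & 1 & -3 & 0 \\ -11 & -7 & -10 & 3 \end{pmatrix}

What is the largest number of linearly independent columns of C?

Row reduce to echelon form.
R2 ← R2 − (4/9)·R1: [0, -1, 16/3, -19/3]
R3 ← R3 − (5/3)·R1: [0, 9, -13, 10]
R4 ← R4 − (2/3)·R1: [0, 1, -13, 10]
R5 ← R5 + (11/9)·R1: [0, -7, 25/3, -46/3]
R3 ← R3 + (9)·R2: [0, 0, 35, -47]
R4 ← R4 + R2: [0, 0, -23/3, 11/3]
R5 ← R5 − (7)·R2: [0, 0, -29, 29]
R4 ← R4 + (23/105)·R3: [0, 0, 0, -232/35]
R5 ← R5 + (29/35)·R3: [0, 0, 0, -348/35]
R5 ← R5 − (3/2)·R4: [0, 0, 0, 0]
Echelon form has 4 nonzero rows, so rank(C) = 4.
The rank gives the maximum number of linearly independent columns: 4.

4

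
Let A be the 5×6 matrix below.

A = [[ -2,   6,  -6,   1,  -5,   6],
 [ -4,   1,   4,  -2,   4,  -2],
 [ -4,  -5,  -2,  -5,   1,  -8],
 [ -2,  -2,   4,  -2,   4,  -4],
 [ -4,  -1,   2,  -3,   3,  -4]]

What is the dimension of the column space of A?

Row reduce to echelon form.
R2 ← R2 − (2)·R1: [0, -11, 16, -4, 14, -14]
R3 ← R3 − (2)·R1: [0, -17, 10, -7, 11, -20]
R4 ← R4 − R1: [0, -8, 10, -3, 9, -10]
R5 ← R5 − (2)·R1: [0, -13, 14, -5, 13, -16]
R3 ← R3 − (17/11)·R2: [0, 0, -162/11, -9/11, -117/11, 18/11]
R4 ← R4 − (8/11)·R2: [0, 0, -18/11, -1/11, -13/11, 2/11]
R5 ← R5 − (13/11)·R2: [0, 0, -54/11, -3/11, -39/11, 6/11]
R4 ← R4 − (1/9)·R3: [0, 0, 0, 0, 0, 0]
R5 ← R5 − (1/3)·R3: [0, 0, 0, 0, 0, 0]
Echelon form has 3 nonzero rows, so rank(A) = 3.
The column space has dimension equal to the rank: 3.

3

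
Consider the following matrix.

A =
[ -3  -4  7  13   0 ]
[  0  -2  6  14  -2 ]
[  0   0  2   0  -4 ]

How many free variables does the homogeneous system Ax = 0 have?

2

Row reduce to echelon form.
3 nonzero rows, so rank(A) = 3.
A has 5 columns; by rank–nullity, nullity = 5 − 3 = 2.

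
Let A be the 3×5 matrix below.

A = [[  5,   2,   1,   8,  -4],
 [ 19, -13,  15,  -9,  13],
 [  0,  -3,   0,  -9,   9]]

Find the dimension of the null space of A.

Row reduce to echelon form.
R2 ← R2 − (19/5)·R1: [0, -103/5, 56/5, -197/5, 141/5]
R3 ← R3 − (15/103)·R2: [0, 0, -168/103, -336/103, 504/103]
3 nonzero rows, so rank(A) = 3.
A has 5 columns; by rank–nullity, nullity = 5 − 3 = 2.

2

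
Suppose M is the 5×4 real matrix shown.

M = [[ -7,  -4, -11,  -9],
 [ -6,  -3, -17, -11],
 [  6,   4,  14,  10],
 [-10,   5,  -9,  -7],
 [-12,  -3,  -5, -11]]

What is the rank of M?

4

Row reduce to echelon form.
R2 ← R2 − (6/7)·R1: [0, 3/7, -53/7, -23/7]
R3 ← R3 + (6/7)·R1: [0, 4/7, 32/7, 16/7]
R4 ← R4 − (10/7)·R1: [0, 75/7, 47/7, 41/7]
R5 ← R5 − (12/7)·R1: [0, 27/7, 97/7, 31/7]
R3 ← R3 − (4/3)·R2: [0, 0, 44/3, 20/3]
R4 ← R4 − (25)·R2: [0, 0, 196, 88]
R5 ← R5 − (9)·R2: [0, 0, 82, 34]
R4 ← R4 − (147/11)·R3: [0, 0, 0, -12/11]
R5 ← R5 − (123/22)·R3: [0, 0, 0, -36/11]
R5 ← R5 − (3)·R4: [0, 0, 0, 0]
Echelon form has 4 nonzero rows, so rank(M) = 4.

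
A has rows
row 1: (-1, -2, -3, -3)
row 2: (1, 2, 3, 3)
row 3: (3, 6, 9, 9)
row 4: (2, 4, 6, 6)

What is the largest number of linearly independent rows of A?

1

Row reduce to echelon form.
R2 ← R2 + R1: [0, 0, 0, 0]
R3 ← R3 + (3)·R1: [0, 0, 0, 0]
R4 ← R4 + (2)·R1: [0, 0, 0, 0]
Echelon form has 1 nonzero row, so rank(A) = 1.
The rank gives the maximum number of linearly independent rows: 1.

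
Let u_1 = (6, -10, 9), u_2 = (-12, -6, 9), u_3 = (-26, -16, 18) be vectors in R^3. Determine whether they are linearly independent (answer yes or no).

yes

Form the matrix with these vectors as rows and row reduce.
R2 ← R2 + (2)·R1: [0, -26, 27]
R3 ← R3 + (13/3)·R1: [0, -178/3, 57]
R3 ← R3 − (89/39)·R2: [0, 0, -60/13]
3 nonzero rows, so the 3 vectors span a space of dimension 3.
Since 3 = 3, the vectors are linearly independent.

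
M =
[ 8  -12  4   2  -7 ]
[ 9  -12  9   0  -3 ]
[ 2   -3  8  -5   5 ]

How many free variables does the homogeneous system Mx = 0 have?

Row reduce to echelon form.
R2 ← R2 − (9/8)·R1: [0, 3/2, 9/2, -9/4, 39/8]
R3 ← R3 − (1/4)·R1: [0, 0, 7, -11/2, 27/4]
3 nonzero rows, so rank(M) = 3.
M has 5 columns; by rank–nullity, nullity = 5 − 3 = 2.

2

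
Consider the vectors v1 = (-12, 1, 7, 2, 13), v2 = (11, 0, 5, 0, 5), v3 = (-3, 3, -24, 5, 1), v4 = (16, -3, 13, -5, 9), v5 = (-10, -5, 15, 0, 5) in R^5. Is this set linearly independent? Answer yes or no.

yes

Form the matrix with these vectors as rows and row reduce.
R2 ← R2 + (11/12)·R1: [0, 11/12, 137/12, 11/6, 203/12]
R3 ← R3 − (1/4)·R1: [0, 11/4, -103/4, 9/2, -9/4]
R4 ← R4 + (4/3)·R1: [0, -5/3, 67/3, -7/3, 79/3]
R5 ← R5 − (5/6)·R1: [0, -35/6, 55/6, -5/3, -35/6]
R3 ← R3 − (3)·R2: [0, 0, -60, -1, -53]
R4 ← R4 + (20/11)·R2: [0, 0, 474/11, 1, 628/11]
R5 ← R5 + (70/11)·R2: [0, 0, 900/11, 10, 1120/11]
R4 ← R4 + (79/110)·R3: [0, 0, 0, 31/110, 2093/110]
R5 ← R5 + (15/11)·R3: [0, 0, 0, 95/11, 325/11]
R5 ← R5 − (950/31)·R4: [0, 0, 0, 0, -17160/31]
5 nonzero rows, so the 5 vectors span a space of dimension 5.
Since 5 = 5, the vectors are linearly independent.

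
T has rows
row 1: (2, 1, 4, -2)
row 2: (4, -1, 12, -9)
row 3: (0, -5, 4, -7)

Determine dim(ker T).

Row reduce to echelon form.
R2 ← R2 − (2)·R1: [0, -3, 4, -5]
R3 ← R3 − (5/3)·R2: [0, 0, -8/3, 4/3]
3 nonzero rows, so rank(T) = 3.
T has 4 columns; by rank–nullity, nullity = 4 − 3 = 1.

1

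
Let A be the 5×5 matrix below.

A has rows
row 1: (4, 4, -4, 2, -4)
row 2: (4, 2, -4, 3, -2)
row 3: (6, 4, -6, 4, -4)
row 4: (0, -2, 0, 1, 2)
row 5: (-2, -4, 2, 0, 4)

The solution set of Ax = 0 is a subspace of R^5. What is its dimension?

3

Row reduce to echelon form.
R2 ← R2 − R1: [0, -2, 0, 1, 2]
R3 ← R3 − (3/2)·R1: [0, -2, 0, 1, 2]
R5 ← R5 + (1/2)·R1: [0, -2, 0, 1, 2]
R3 ← R3 − R2: [0, 0, 0, 0, 0]
R4 ← R4 − R2: [0, 0, 0, 0, 0]
R5 ← R5 − R2: [0, 0, 0, 0, 0]
2 nonzero rows, so rank(A) = 2.
A has 5 columns; by rank–nullity, nullity = 5 − 2 = 3.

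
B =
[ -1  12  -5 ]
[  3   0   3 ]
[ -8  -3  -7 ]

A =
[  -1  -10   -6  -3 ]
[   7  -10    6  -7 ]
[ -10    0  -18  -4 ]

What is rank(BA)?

First compute BA:
[[135, -110, 168, -61],
 [-33, -30, -72, -21],
 [ 57, 110, 156,  73]]
Now row reduce the product.
R2 ← R2 + (11/45)·R1: [0, -512/9, -464/15, -1616/45]
R3 ← R3 − (19/45)·R1: [0, 1408/9, 1276/15, 4444/45]
R3 ← R3 + (11/4)·R2: [0, 0, 0, 0]
2 nonzero rows, so rank(BA) = 2.

2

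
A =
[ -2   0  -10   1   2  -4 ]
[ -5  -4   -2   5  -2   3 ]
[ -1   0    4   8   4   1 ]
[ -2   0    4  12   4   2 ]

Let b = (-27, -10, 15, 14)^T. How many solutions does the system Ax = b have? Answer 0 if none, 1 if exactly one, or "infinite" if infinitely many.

infinite

Row reduce the augmented matrix [A | b].
R2 ← R2 − (5/2)·R1: [0, -4, 23, 5/2, -7, 13, 115/2]
R3 ← R3 − (1/2)·R1: [0, 0, 9, 15/2, 3, 3, 57/2]
R4 ← R4 − R1: [0, 0, 14, 11, 2, 6, 41]
R4 ← R4 − (14/9)·R3: [0, 0, 0, -2/3, -8/3, 4/3, -10/3]
The echelon form has 4 nonzero rows, and every pivot lies in the first 6 columns, so rank(A) = rank([A|b]) = 4.
The system is consistent.
rank = 4 < 6 unknowns, so there are infinitely many solutions.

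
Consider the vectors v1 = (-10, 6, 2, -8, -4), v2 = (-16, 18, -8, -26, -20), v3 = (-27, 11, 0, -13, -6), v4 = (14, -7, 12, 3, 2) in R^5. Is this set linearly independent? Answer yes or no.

Form the matrix with these vectors as rows and row reduce.
R2 ← R2 − (8/5)·R1: [0, 42/5, -56/5, -66/5, -68/5]
R3 ← R3 − (27/10)·R1: [0, -26/5, -27/5, 43/5, 24/5]
R4 ← R4 + (7/5)·R1: [0, 7/5, 74/5, -41/5, -18/5]
R3 ← R3 + (13/21)·R2: [0, 0, -37/3, 3/7, -76/21]
R4 ← R4 − (1/6)·R2: [0, 0, 50/3, -6, -4/3]
R4 ← R4 + (50/37)·R3: [0, 0, 0, -1404/259, -1612/259]
4 nonzero rows, so the 4 vectors span a space of dimension 4.
Since 4 = 4, the vectors are linearly independent.

yes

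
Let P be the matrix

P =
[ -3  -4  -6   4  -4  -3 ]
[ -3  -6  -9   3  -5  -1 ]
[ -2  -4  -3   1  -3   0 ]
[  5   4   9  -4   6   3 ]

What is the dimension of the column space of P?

Row reduce to echelon form.
R2 ← R2 − R1: [0, -2, -3, -1, -1, 2]
R3 ← R3 − (2/3)·R1: [0, -4/3, 1, -5/3, -1/3, 2]
R4 ← R4 + (5/3)·R1: [0, -8/3, -1, 8/3, -2/3, -2]
R3 ← R3 − (2/3)·R2: [0, 0, 3, -1, 1/3, 2/3]
R4 ← R4 − (4/3)·R2: [0, 0, 3, 4, 2/3, -14/3]
R4 ← R4 − R3: [0, 0, 0, 5, 1/3, -16/3]
Echelon form has 4 nonzero rows, so rank(P) = 4.
The column space has dimension equal to the rank: 4.

4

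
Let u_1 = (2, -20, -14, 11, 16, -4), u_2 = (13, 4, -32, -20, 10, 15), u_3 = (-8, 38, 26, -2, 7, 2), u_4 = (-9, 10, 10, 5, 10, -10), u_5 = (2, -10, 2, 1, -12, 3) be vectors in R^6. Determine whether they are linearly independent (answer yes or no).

Form the matrix with these vectors as rows and row reduce.
R2 ← R2 − (13/2)·R1: [0, 134, 59, -183/2, -94, 41]
R3 ← R3 + (4)·R1: [0, -42, -30, 42, 71, -14]
R4 ← R4 + (9/2)·R1: [0, -80, -53, 109/2, 82, -28]
R5 ← R5 − R1: [0, 10, 16, -10, -28, 7]
R3 ← R3 + (21/67)·R2: [0, 0, -771/67, 1785/134, 2783/67, -77/67]
R4 ← R4 + (40/67)·R2: [0, 0, -1191/67, -17/134, 1734/67, -236/67]
R5 ← R5 − (5/67)·R2: [0, 0, 777/67, -425/134, -1406/67, 264/67]
R4 ← R4 − (397/257)·R3: [0, 0, 0, -5321/257, -9839/257, -449/257]
R5 ← R5 + (259/257)·R3: [0, 0, 0, 2635/257, 5365/257, 715/257]
R5 ← R5 + (155/313)·R4: [0, 0, 0, 0, 600/313, 600/313]
5 nonzero rows, so the 5 vectors span a space of dimension 5.
Since 5 = 5, the vectors are linearly independent.

yes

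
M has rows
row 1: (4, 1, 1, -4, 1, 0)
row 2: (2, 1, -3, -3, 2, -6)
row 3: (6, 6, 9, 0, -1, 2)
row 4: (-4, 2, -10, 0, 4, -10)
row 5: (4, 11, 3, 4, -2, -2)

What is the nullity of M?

1

Row reduce to echelon form.
R2 ← R2 − (1/2)·R1: [0, 1/2, -7/2, -1, 3/2, -6]
R3 ← R3 − (3/2)·R1: [0, 9/2, 15/2, 6, -5/2, 2]
R4 ← R4 + R1: [0, 3, -9, -4, 5, -10]
R5 ← R5 − R1: [0, 10, 2, 8, -3, -2]
R3 ← R3 − (9)·R2: [0, 0, 39, 15, -16, 56]
R4 ← R4 − (6)·R2: [0, 0, 12, 2, -4, 26]
R5 ← R5 − (20)·R2: [0, 0, 72, 28, -33, 118]
R4 ← R4 − (4/13)·R3: [0, 0, 0, -34/13, 12/13, 114/13]
R5 ← R5 − (24/13)·R3: [0, 0, 0, 4/13, -45/13, 190/13]
R5 ← R5 + (2/17)·R4: [0, 0, 0, 0, -57/17, 266/17]
5 nonzero rows, so rank(M) = 5.
M has 6 columns; by rank–nullity, nullity = 6 − 5 = 1.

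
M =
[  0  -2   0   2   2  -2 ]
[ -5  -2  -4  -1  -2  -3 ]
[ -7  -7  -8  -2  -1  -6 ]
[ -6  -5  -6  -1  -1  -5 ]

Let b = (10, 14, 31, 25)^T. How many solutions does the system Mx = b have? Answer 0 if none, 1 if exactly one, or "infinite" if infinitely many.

Row reduce the augmented matrix [M | b].
Swap R1 ↔ R2
R3 ← R3 − (7/5)·R1: [0, -21/5, -12/5, -3/5, 9/5, -9/5, 57/5]
R4 ← R4 − (6/5)·R1: [0, -13/5, -6/5, 1/5, 7/5, -7/5, 41/5]
R3 ← R3 − (21/10)·R2: [0, 0, -12/5, -24/5, -12/5, 12/5, -48/5]
R4 ← R4 − (13/10)·R2: [0, 0, -6/5, -12/5, -6/5, 6/5, -24/5]
R4 ← R4 − (1/2)·R3: [0, 0, 0, 0, 0, 0, 0]
The echelon form has 3 nonzero rows, and every pivot lies in the first 6 columns, so rank(M) = rank([M|b]) = 3.
The system is consistent.
rank = 3 < 6 unknowns, so there are infinitely many solutions.

infinite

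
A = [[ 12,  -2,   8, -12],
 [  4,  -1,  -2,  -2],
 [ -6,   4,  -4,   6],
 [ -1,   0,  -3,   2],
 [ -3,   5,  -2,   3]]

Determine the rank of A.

3

Row reduce to echelon form.
R2 ← R2 − (1/3)·R1: [0, -1/3, -14/3, 2]
R3 ← R3 + (1/2)·R1: [0, 3, 0, 0]
R4 ← R4 + (1/12)·R1: [0, -1/6, -7/3, 1]
R5 ← R5 + (1/4)·R1: [0, 9/2, 0, 0]
R3 ← R3 + (9)·R2: [0, 0, -42, 18]
R4 ← R4 − (1/2)·R2: [0, 0, 0, 0]
R5 ← R5 + (27/2)·R2: [0, 0, -63, 27]
R5 ← R5 − (3/2)·R3: [0, 0, 0, 0]
Echelon form has 3 nonzero rows, so rank(A) = 3.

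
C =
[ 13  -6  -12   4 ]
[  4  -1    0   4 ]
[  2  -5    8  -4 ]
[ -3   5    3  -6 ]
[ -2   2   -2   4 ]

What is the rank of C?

Row reduce to echelon form.
R2 ← R2 − (4/13)·R1: [0, 11/13, 48/13, 36/13]
R3 ← R3 − (2/13)·R1: [0, -53/13, 128/13, -60/13]
R4 ← R4 + (3/13)·R1: [0, 47/13, 3/13, -66/13]
R5 ← R5 + (2/13)·R1: [0, 14/13, -50/13, 60/13]
R3 ← R3 + (53/11)·R2: [0, 0, 304/11, 96/11]
R4 ← R4 − (47/11)·R2: [0, 0, -171/11, -186/11]
R5 ← R5 − (14/11)·R2: [0, 0, -94/11, 12/11]
R4 ← R4 + (9/16)·R3: [0, 0, 0, -12]
R5 ← R5 + (47/152)·R3: [0, 0, 0, 72/19]
R5 ← R5 + (6/19)·R4: [0, 0, 0, 0]
Echelon form has 4 nonzero rows, so rank(C) = 4.

4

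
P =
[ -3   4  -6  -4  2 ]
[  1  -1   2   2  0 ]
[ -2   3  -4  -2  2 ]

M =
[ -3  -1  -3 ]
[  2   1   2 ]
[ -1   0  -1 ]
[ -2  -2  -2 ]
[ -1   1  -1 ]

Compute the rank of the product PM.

2

First compute PM:
[[ 29,  17,  29],
 [-11,  -6, -11],
 [ 18,  11,  18]]
Now row reduce the product.
R2 ← R2 + (11/29)·R1: [0, 13/29, 0]
R3 ← R3 − (18/29)·R1: [0, 13/29, 0]
R3 ← R3 − R2: [0, 0, 0]
2 nonzero rows, so rank(PM) = 2.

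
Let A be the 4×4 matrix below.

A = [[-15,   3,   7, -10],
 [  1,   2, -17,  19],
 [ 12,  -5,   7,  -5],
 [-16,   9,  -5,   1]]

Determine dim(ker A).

0

Row reduce to echelon form.
R2 ← R2 + (1/15)·R1: [0, 11/5, -248/15, 55/3]
R3 ← R3 + (4/5)·R1: [0, -13/5, 63/5, -13]
R4 ← R4 − (16/15)·R1: [0, 29/5, -187/15, 35/3]
R3 ← R3 + (13/11)·R2: [0, 0, -229/33, 26/3]
R4 ← R4 − (29/11)·R2: [0, 0, 1027/33, -110/3]
R4 ← R4 + (1027/229)·R3: [0, 0, 0, 504/229]
4 nonzero rows, so rank(A) = 4.
A has 4 columns; by rank–nullity, nullity = 4 − 4 = 0.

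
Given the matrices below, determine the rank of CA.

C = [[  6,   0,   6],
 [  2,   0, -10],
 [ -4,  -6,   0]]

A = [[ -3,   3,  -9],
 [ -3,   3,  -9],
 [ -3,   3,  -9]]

1

First compute CA:
[[-36,  36, -108],
 [ 24, -24,  72],
 [ 30, -30,  90]]
Now row reduce the product.
R2 ← R2 + (2/3)·R1: [0, 0, 0]
R3 ← R3 + (5/6)·R1: [0, 0, 0]
1 nonzero row, so rank(CA) = 1.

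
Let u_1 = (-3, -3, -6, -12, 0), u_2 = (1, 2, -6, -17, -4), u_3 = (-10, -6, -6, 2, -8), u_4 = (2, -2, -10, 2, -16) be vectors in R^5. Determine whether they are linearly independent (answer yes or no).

yes

Form the matrix with these vectors as rows and row reduce.
R2 ← R2 + (1/3)·R1: [0, 1, -8, -21, -4]
R3 ← R3 − (10/3)·R1: [0, 4, 14, 42, -8]
R4 ← R4 + (2/3)·R1: [0, -4, -14, -6, -16]
R3 ← R3 − (4)·R2: [0, 0, 46, 126, 8]
R4 ← R4 + (4)·R2: [0, 0, -46, -90, -32]
R4 ← R4 + R3: [0, 0, 0, 36, -24]
4 nonzero rows, so the 4 vectors span a space of dimension 4.
Since 4 = 4, the vectors are linearly independent.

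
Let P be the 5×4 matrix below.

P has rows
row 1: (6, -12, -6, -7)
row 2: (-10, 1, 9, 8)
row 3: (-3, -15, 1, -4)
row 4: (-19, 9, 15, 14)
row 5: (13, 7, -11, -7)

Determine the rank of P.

Row reduce to echelon form.
R2 ← R2 + (5/3)·R1: [0, -19, -1, -11/3]
R3 ← R3 + (1/2)·R1: [0, -21, -2, -15/2]
R4 ← R4 + (19/6)·R1: [0, -29, -4, -49/6]
R5 ← R5 − (13/6)·R1: [0, 33, 2, 49/6]
R3 ← R3 − (21/19)·R2: [0, 0, -17/19, -131/38]
R4 ← R4 − (29/19)·R2: [0, 0, -47/19, -293/114]
R5 ← R5 + (33/19)·R2: [0, 0, 5/19, 205/114]
R4 ← R4 − (47/17)·R3: [0, 0, 0, 355/51]
R5 ← R5 + (5/17)·R3: [0, 0, 0, 40/51]
R5 ← R5 − (8/71)·R4: [0, 0, 0, 0]
Echelon form has 4 nonzero rows, so rank(P) = 4.

4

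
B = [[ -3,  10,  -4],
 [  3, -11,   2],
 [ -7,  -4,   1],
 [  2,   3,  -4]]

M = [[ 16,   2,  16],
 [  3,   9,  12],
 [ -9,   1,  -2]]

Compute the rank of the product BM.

3

First compute BM:
[[ 18,  80,  80],
 [ -3, -91, -88],
 [-133, -49, -162],
 [ 77,  27,  76]]
Now row reduce the product.
R2 ← R2 + (1/6)·R1: [0, -233/3, -224/3]
R3 ← R3 + (133/18)·R1: [0, 4879/9, 3862/9]
R4 ← R4 − (77/18)·R1: [0, -2837/9, -2396/9]
R3 ← R3 + (4879/699)·R2: [0, 0, -21450/233]
R4 ← R4 − (2837/699)·R2: [0, 0, 8580/233]
R4 ← R4 + (2/5)·R3: [0, 0, 0]
3 nonzero rows, so rank(BM) = 3.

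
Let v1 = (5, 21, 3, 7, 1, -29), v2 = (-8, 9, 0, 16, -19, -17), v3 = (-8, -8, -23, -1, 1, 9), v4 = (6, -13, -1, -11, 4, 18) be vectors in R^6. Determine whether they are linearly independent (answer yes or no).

yes

Form the matrix with these vectors as rows and row reduce.
R2 ← R2 + (8/5)·R1: [0, 213/5, 24/5, 136/5, -87/5, -317/5]
R3 ← R3 + (8/5)·R1: [0, 128/5, -91/5, 51/5, 13/5, -187/5]
R4 ← R4 − (6/5)·R1: [0, -191/5, -23/5, -97/5, 14/5, 264/5]
R3 ← R3 − (128/213)·R2: [0, 0, -1497/71, -1309/213, 927/71, 149/213]
R4 ← R4 + (191/213)·R2: [0, 0, -21/71, 1063/213, -909/71, -863/213]
R4 ← R4 − (7/499)·R3: [0, 0, 0, 7600/1497, -6480/499, -6080/1497]
4 nonzero rows, so the 4 vectors span a space of dimension 4.
Since 4 = 4, the vectors are linearly independent.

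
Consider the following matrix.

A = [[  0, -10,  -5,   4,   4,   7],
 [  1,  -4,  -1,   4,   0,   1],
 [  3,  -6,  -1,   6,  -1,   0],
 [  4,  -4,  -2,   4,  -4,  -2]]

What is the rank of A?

4

Row reduce to echelon form.
Swap R1 ↔ R2
R3 ← R3 − (3)·R1: [0, 6, 2, -6, -1, -3]
R4 ← R4 − (4)·R1: [0, 12, 2, -12, -4, -6]
R3 ← R3 + (3/5)·R2: [0, 0, -1, -18/5, 7/5, 6/5]
R4 ← R4 + (6/5)·R2: [0, 0, -4, -36/5, 4/5, 12/5]
R4 ← R4 − (4)·R3: [0, 0, 0, 36/5, -24/5, -12/5]
Echelon form has 4 nonzero rows, so rank(A) = 4.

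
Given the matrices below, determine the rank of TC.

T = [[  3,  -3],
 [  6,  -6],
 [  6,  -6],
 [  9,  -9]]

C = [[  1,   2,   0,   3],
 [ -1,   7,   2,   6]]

1

First compute TC:
[[  6, -15,  -6,  -9],
 [ 12, -30, -12, -18],
 [ 12, -30, -12, -18],
 [ 18, -45, -18, -27]]
Now row reduce the product.
R2 ← R2 − (2)·R1: [0, 0, 0, 0]
R3 ← R3 − (2)·R1: [0, 0, 0, 0]
R4 ← R4 − (3)·R1: [0, 0, 0, 0]
1 nonzero row, so rank(TC) = 1.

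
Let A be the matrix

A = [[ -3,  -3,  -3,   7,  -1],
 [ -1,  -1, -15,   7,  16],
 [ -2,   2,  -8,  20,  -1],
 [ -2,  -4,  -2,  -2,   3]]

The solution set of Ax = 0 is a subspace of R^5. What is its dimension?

2

Row reduce to echelon form.
R2 ← R2 − (1/3)·R1: [0, 0, -14, 14/3, 49/3]
R3 ← R3 − (2/3)·R1: [0, 4, -6, 46/3, -1/3]
R4 ← R4 − (2/3)·R1: [0, -2, 0, -20/3, 11/3]
Swap R2 ↔ R3
R4 ← R4 + (1/2)·R2: [0, 0, -3, 1, 7/2]
R4 ← R4 − (3/14)·R3: [0, 0, 0, 0, 0]
3 nonzero rows, so rank(A) = 3.
A has 5 columns; by rank–nullity, nullity = 5 − 3 = 2.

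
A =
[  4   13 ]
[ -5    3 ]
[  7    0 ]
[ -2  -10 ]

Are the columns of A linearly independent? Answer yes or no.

yes

Row reduce A to echelon form.
R2 ← R2 + (5/4)·R1: [0, 77/4]
R3 ← R3 − (7/4)·R1: [0, -91/4]
R4 ← R4 + (1/2)·R1: [0, -7/2]
R3 ← R3 + (13/11)·R2: [0, 0]
R4 ← R4 + (2/11)·R2: [0, 0]
2 pivots among 2 columns.
Every column is a pivot column, so the columns are linearly independent.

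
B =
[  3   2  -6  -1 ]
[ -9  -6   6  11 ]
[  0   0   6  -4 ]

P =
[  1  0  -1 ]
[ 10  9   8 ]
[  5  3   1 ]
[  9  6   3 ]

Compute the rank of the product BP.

2

First compute BP:
[[-16,  -6,   4],
 [ 60,  30,   0],
 [ -6,  -6,  -6]]
Now row reduce the product.
R2 ← R2 + (15/4)·R1: [0, 15/2, 15]
R3 ← R3 − (3/8)·R1: [0, -15/4, -15/2]
R3 ← R3 + (1/2)·R2: [0, 0, 0]
2 nonzero rows, so rank(BP) = 2.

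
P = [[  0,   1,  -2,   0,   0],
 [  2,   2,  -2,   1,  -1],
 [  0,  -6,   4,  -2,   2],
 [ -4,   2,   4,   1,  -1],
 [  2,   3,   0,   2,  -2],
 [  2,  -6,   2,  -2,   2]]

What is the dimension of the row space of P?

3

Row reduce to echelon form.
Swap R1 ↔ R2
R4 ← R4 + (2)·R1: [0, 6, 0, 3, -3]
R5 ← R5 − R1: [0, 1, 2, 1, -1]
R6 ← R6 − R1: [0, -8, 4, -3, 3]
R3 ← R3 + (6)·R2: [0, 0, -8, -2, 2]
R4 ← R4 − (6)·R2: [0, 0, 12, 3, -3]
R5 ← R5 − R2: [0, 0, 4, 1, -1]
R6 ← R6 + (8)·R2: [0, 0, -12, -3, 3]
R4 ← R4 + (3/2)·R3: [0, 0, 0, 0, 0]
R5 ← R5 + (1/2)·R3: [0, 0, 0, 0, 0]
R6 ← R6 − (3/2)·R3: [0, 0, 0, 0, 0]
Echelon form has 3 nonzero rows, so rank(P) = 3.
The row space has dimension equal to the rank: 3.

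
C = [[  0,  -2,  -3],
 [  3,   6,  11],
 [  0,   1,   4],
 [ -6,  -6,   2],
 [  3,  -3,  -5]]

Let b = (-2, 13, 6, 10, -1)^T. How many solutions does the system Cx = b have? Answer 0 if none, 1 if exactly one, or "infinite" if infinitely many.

1

Row reduce the augmented matrix [C | b].
Swap R1 ↔ R2
R4 ← R4 + (2)·R1: [0, 6, 24, 36]
R5 ← R5 − R1: [0, -9, -16, -14]
R3 ← R3 + (1/2)·R2: [0, 0, 5/2, 5]
R4 ← R4 + (3)·R2: [0, 0, 15, 30]
R5 ← R5 − (9/2)·R2: [0, 0, -5/2, -5]
R4 ← R4 − (6)·R3: [0, 0, 0, 0]
R5 ← R5 + R3: [0, 0, 0, 0]
The echelon form has 3 nonzero rows, and every pivot lies in the first 3 columns, so rank(C) = rank([C|b]) = 3.
The system is consistent.
rank = 3 = number of unknowns, so the solution is unique.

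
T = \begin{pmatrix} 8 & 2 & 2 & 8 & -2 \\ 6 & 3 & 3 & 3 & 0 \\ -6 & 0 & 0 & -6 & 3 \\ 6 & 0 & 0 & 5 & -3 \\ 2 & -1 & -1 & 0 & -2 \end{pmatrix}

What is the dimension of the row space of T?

Row reduce to echelon form.
R2 ← R2 − (3/4)·R1: [0, 3/2, 3/2, -3, 3/2]
R3 ← R3 + (3/4)·R1: [0, 3/2, 3/2, 0, 3/2]
R4 ← R4 − (3/4)·R1: [0, -3/2, -3/2, -1, -3/2]
R5 ← R5 − (1/4)·R1: [0, -3/2, -3/2, -2, -3/2]
R3 ← R3 − R2: [0, 0, 0, 3, 0]
R4 ← R4 + R2: [0, 0, 0, -4, 0]
R5 ← R5 + R2: [0, 0, 0, -5, 0]
R4 ← R4 + (4/3)·R3: [0, 0, 0, 0, 0]
R5 ← R5 + (5/3)·R3: [0, 0, 0, 0, 0]
Echelon form has 3 nonzero rows, so rank(T) = 3.
The row space has dimension equal to the rank: 3.

3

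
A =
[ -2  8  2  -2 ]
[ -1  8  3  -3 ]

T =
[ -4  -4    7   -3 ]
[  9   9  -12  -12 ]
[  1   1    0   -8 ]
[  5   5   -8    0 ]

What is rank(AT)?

First compute AT:
[[ 72,  72, -94, -106],
 [ 64,  64, -79, -117]]
Now row reduce the product.
R2 ← R2 − (8/9)·R1: [0, 0, 41/9, -205/9]
2 nonzero rows, so rank(AT) = 2.

2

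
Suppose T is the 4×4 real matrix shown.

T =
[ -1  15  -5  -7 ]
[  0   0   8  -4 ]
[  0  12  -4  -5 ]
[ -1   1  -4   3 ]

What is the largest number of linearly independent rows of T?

Row reduce to echelon form.
R4 ← R4 − R1: [0, -14, 1, 10]
Swap R2 ↔ R3
R4 ← R4 + (7/6)·R2: [0, 0, -11/3, 25/6]
R4 ← R4 + (11/24)·R3: [0, 0, 0, 7/3]
Echelon form has 4 nonzero rows, so rank(T) = 4.
The rank gives the maximum number of linearly independent rows: 4.

4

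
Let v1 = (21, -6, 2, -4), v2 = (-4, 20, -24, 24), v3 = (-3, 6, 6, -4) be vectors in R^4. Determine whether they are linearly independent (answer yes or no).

yes

Form the matrix with these vectors as rows and row reduce.
R2 ← R2 + (4/21)·R1: [0, 132/7, -496/21, 488/21]
R3 ← R3 + (1/7)·R1: [0, 36/7, 44/7, -32/7]
R3 ← R3 − (3/11)·R2: [0, 0, 140/11, -120/11]
3 nonzero rows, so the 3 vectors span a space of dimension 3.
Since 3 = 3, the vectors are linearly independent.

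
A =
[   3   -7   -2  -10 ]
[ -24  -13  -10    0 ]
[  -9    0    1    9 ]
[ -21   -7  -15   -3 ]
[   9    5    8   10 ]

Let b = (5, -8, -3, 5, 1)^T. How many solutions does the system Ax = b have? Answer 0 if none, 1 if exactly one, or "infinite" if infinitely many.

Row reduce the augmented matrix [A | b].
R2 ← R2 + (8)·R1: [0, -69, -26, -80, 32]
R3 ← R3 + (3)·R1: [0, -21, -5, -21, 12]
R4 ← R4 + (7)·R1: [0, -56, -29, -73, 40]
R5 ← R5 − (3)·R1: [0, 26, 14, 40, -14]
R3 ← R3 − (7/23)·R2: [0, 0, 67/23, 77/23, 52/23]
R4 ← R4 − (56/69)·R2: [0, 0, -545/69, -557/69, 968/69]
R5 ← R5 + (26/69)·R2: [0, 0, 290/69, 680/69, -134/69]
R4 ← R4 + (545/201)·R3: [0, 0, 0, 202/201, 4052/201]
R5 ← R5 − (290/201)·R3: [0, 0, 0, 1010/201, -1046/201]
R5 ← R5 − (5)·R4: [0, 0, 0, 0, -106]
The echelon form has 5 nonzero rows; the last pivot sits in the augmented column, so rank(A) = 4 but rank([A|b]) = 5.
Since the ranks differ, the system is inconsistent.
It has no solutions.

0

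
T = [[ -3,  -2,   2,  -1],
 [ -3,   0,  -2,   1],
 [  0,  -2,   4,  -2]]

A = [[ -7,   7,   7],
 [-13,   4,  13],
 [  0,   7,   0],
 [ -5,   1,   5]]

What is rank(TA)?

First compute TA:
[[ 52, -16, -52],
 [ 16, -34, -16],
 [ 36,  18, -36]]
Now row reduce the product.
R2 ← R2 − (4/13)·R1: [0, -378/13, 0]
R3 ← R3 − (9/13)·R1: [0, 378/13, 0]
R3 ← R3 + R2: [0, 0, 0]
2 nonzero rows, so rank(TA) = 2.

2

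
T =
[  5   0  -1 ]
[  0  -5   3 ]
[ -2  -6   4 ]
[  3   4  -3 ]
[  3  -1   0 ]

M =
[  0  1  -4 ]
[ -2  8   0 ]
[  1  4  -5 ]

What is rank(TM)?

2

First compute TM:
[[ -1,   1, -15],
 [ 13, -28, -15],
 [ 16, -34, -12],
 [-11,  23,   3],
 [  2,  -5, -12]]
Now row reduce the product.
R2 ← R2 + (13)·R1: [0, -15, -210]
R3 ← R3 + (16)·R1: [0, -18, -252]
R4 ← R4 − (11)·R1: [0, 12, 168]
R5 ← R5 + (2)·R1: [0, -3, -42]
R3 ← R3 − (6/5)·R2: [0, 0, 0]
R4 ← R4 + (4/5)·R2: [0, 0, 0]
R5 ← R5 − (1/5)·R2: [0, 0, 0]
2 nonzero rows, so rank(TM) = 2.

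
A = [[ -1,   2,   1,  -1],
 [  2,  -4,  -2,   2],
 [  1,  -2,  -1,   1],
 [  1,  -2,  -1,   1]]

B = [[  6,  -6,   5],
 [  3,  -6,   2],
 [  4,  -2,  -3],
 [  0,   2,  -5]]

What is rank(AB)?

First compute AB:
[[  4, -10,   1],
 [ -8,  20,  -2],
 [ -4,  10,  -1],
 [ -4,  10,  -1]]
Now row reduce the product.
R2 ← R2 + (2)·R1: [0, 0, 0]
R3 ← R3 + R1: [0, 0, 0]
R4 ← R4 + R1: [0, 0, 0]
1 nonzero row, so rank(AB) = 1.

1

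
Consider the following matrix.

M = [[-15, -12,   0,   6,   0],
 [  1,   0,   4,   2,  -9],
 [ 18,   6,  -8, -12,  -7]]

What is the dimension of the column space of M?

Row reduce to echelon form.
R2 ← R2 + (1/15)·R1: [0, -4/5, 4, 12/5, -9]
R3 ← R3 + (6/5)·R1: [0, -42/5, -8, -24/5, -7]
R3 ← R3 − (21/2)·R2: [0, 0, -50, -30, 175/2]
Echelon form has 3 nonzero rows, so rank(M) = 3.
The column space has dimension equal to the rank: 3.

3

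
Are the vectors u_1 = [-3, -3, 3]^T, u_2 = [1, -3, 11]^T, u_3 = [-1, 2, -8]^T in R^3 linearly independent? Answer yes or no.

no

Form the matrix with these vectors as rows and row reduce.
R2 ← R2 + (1/3)·R1: [0, -4, 12]
R3 ← R3 − (1/3)·R1: [0, 3, -9]
R3 ← R3 + (3/4)·R2: [0, 0, 0]
2 nonzero rows, so the 3 vectors span a space of dimension 2.
Since 2 < 3, the vectors are linearly dependent.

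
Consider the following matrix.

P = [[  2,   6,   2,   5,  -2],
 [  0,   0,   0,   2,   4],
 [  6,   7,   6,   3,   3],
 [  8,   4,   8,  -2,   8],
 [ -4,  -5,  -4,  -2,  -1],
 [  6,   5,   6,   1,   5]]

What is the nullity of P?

Row reduce to echelon form.
R3 ← R3 − (3)·R1: [0, -11, 0, -12, 9]
R4 ← R4 − (4)·R1: [0, -20, 0, -22, 16]
R5 ← R5 + (2)·R1: [0, 7, 0, 8, -5]
R6 ← R6 − (3)·R1: [0, -13, 0, -14, 11]
Swap R2 ↔ R3
R4 ← R4 − (20/11)·R2: [0, 0, 0, -2/11, -4/11]
R5 ← R5 + (7/11)·R2: [0, 0, 0, 4/11, 8/11]
R6 ← R6 − (13/11)·R2: [0, 0, 0, 2/11, 4/11]
R4 ← R4 + (1/11)·R3: [0, 0, 0, 0, 0]
R5 ← R5 − (2/11)·R3: [0, 0, 0, 0, 0]
R6 ← R6 − (1/11)·R3: [0, 0, 0, 0, 0]
3 nonzero rows, so rank(P) = 3.
P has 5 columns; by rank–nullity, nullity = 5 − 3 = 2.

2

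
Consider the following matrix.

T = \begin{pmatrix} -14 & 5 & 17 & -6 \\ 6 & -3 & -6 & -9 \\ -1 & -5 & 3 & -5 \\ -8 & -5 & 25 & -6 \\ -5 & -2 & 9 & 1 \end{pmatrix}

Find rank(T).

4

Row reduce to echelon form.
R2 ← R2 + (3/7)·R1: [0, -6/7, 9/7, -81/7]
R3 ← R3 − (1/14)·R1: [0, -75/14, 25/14, -32/7]
R4 ← R4 − (4/7)·R1: [0, -55/7, 107/7, -18/7]
R5 ← R5 − (5/14)·R1: [0, -53/14, 41/14, 22/7]
R3 ← R3 − (25/4)·R2: [0, 0, -25/4, 271/4]
R4 ← R4 − (55/6)·R2: [0, 0, 7/2, 207/2]
R5 ← R5 − (53/12)·R2: [0, 0, -11/4, 217/4]
R4 ← R4 + (14/25)·R3: [0, 0, 0, 3536/25]
R5 ← R5 − (11/25)·R3: [0, 0, 0, 611/25]
R5 ← R5 − (47/272)·R4: [0, 0, 0, 0]
Echelon form has 4 nonzero rows, so rank(T) = 4.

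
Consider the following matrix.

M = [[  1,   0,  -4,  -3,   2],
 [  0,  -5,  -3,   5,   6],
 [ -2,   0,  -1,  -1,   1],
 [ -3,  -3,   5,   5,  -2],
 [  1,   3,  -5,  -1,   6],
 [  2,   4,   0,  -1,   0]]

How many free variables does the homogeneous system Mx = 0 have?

Row reduce to echelon form.
R3 ← R3 + (2)·R1: [0, 0, -9, -7, 5]
R4 ← R4 + (3)·R1: [0, -3, -7, -4, 4]
R5 ← R5 − R1: [0, 3, -1, 2, 4]
R6 ← R6 − (2)·R1: [0, 4, 8, 5, -4]
R4 ← R4 − (3/5)·R2: [0, 0, -26/5, -7, 2/5]
R5 ← R5 + (3/5)·R2: [0, 0, -14/5, 5, 38/5]
R6 ← R6 + (4/5)·R2: [0, 0, 28/5, 9, 4/5]
R4 ← R4 − (26/45)·R3: [0, 0, 0, -133/45, -112/45]
R5 ← R5 − (14/45)·R3: [0, 0, 0, 323/45, 272/45]
R6 ← R6 + (28/45)·R3: [0, 0, 0, 209/45, 176/45]
R5 ← R5 + (17/7)·R4: [0, 0, 0, 0, 0]
R6 ← R6 + (11/7)·R4: [0, 0, 0, 0, 0]
4 nonzero rows, so rank(M) = 4.
M has 5 columns; by rank–nullity, nullity = 5 − 4 = 1.

1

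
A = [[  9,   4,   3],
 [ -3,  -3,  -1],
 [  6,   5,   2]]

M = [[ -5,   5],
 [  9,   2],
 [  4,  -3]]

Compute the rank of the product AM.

2

First compute AM:
[[  3,  44],
 [-16, -18],
 [ 23,  34]]
Now row reduce the product.
R2 ← R2 + (16/3)·R1: [0, 650/3]
R3 ← R3 − (23/3)·R1: [0, -910/3]
R3 ← R3 + (7/5)·R2: [0, 0]
2 nonzero rows, so rank(AM) = 2.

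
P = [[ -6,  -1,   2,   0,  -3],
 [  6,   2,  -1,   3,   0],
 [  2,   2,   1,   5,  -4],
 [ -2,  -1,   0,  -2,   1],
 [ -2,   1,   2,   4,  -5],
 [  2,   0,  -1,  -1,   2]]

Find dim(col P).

Row reduce to echelon form.
R2 ← R2 + R1: [0, 1, 1, 3, -3]
R3 ← R3 + (1/3)·R1: [0, 5/3, 5/3, 5, -5]
R4 ← R4 − (1/3)·R1: [0, -2/3, -2/3, -2, 2]
R5 ← R5 − (1/3)·R1: [0, 4/3, 4/3, 4, -4]
R6 ← R6 + (1/3)·R1: [0, -1/3, -1/3, -1, 1]
R3 ← R3 − (5/3)·R2: [0, 0, 0, 0, 0]
R4 ← R4 + (2/3)·R2: [0, 0, 0, 0, 0]
R5 ← R5 − (4/3)·R2: [0, 0, 0, 0, 0]
R6 ← R6 + (1/3)·R2: [0, 0, 0, 0, 0]
Echelon form has 2 nonzero rows, so rank(P) = 2.
The column space has dimension equal to the rank: 2.

2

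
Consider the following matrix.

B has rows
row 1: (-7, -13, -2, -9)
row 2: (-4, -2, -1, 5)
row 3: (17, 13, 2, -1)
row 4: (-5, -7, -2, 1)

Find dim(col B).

Row reduce to echelon form.
R2 ← R2 − (4/7)·R1: [0, 38/7, 1/7, 71/7]
R3 ← R3 + (17/7)·R1: [0, -130/7, -20/7, -160/7]
R4 ← R4 − (5/7)·R1: [0, 16/7, -4/7, 52/7]
R3 ← R3 + (65/19)·R2: [0, 0, -45/19, 225/19]
R4 ← R4 − (8/19)·R2: [0, 0, -12/19, 60/19]
R4 ← R4 − (4/15)·R3: [0, 0, 0, 0]
Echelon form has 3 nonzero rows, so rank(B) = 3.
The column space has dimension equal to the rank: 3.

3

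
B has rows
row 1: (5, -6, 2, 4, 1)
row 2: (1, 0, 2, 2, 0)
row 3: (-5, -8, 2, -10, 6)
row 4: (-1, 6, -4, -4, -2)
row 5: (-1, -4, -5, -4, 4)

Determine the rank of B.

Row reduce to echelon form.
R2 ← R2 − (1/5)·R1: [0, 6/5, 8/5, 6/5, -1/5]
R3 ← R3 + R1: [0, -14, 4, -6, 7]
R4 ← R4 + (1/5)·R1: [0, 24/5, -18/5, -16/5, -9/5]
R5 ← R5 + (1/5)·R1: [0, -26/5, -23/5, -16/5, 21/5]
R3 ← R3 + (35/3)·R2: [0, 0, 68/3, 8, 14/3]
R4 ← R4 − (4)·R2: [0, 0, -10, -8, -1]
R5 ← R5 + (13/3)·R2: [0, 0, 7/3, 2, 10/3]
R4 ← R4 + (15/34)·R3: [0, 0, 0, -76/17, 18/17]
R5 ← R5 − (7/68)·R3: [0, 0, 0, 20/17, 97/34]
R5 ← R5 + (5/19)·R4: [0, 0, 0, 0, 119/38]
Echelon form has 5 nonzero rows, so rank(B) = 5.

5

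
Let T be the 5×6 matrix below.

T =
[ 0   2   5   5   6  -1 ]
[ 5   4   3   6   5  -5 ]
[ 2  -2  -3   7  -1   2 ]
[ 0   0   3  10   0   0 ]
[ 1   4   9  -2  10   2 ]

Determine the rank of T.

5

Row reduce to echelon form.
Swap R1 ↔ R2
R3 ← R3 − (2/5)·R1: [0, -18/5, -21/5, 23/5, -3, 4]
R5 ← R5 − (1/5)·R1: [0, 16/5, 42/5, -16/5, 9, 3]
R3 ← R3 + (9/5)·R2: [0, 0, 24/5, 68/5, 39/5, 11/5]
R5 ← R5 − (8/5)·R2: [0, 0, 2/5, -56/5, -3/5, 23/5]
R4 ← R4 − (5/8)·R3: [0, 0, 0, 3/2, -39/8, -11/8]
R5 ← R5 − (1/12)·R3: [0, 0, 0, -37/3, -5/4, 53/12]
R5 ← R5 + (74/9)·R4: [0, 0, 0, 0, -124/3, -62/9]
Echelon form has 5 nonzero rows, so rank(T) = 5.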